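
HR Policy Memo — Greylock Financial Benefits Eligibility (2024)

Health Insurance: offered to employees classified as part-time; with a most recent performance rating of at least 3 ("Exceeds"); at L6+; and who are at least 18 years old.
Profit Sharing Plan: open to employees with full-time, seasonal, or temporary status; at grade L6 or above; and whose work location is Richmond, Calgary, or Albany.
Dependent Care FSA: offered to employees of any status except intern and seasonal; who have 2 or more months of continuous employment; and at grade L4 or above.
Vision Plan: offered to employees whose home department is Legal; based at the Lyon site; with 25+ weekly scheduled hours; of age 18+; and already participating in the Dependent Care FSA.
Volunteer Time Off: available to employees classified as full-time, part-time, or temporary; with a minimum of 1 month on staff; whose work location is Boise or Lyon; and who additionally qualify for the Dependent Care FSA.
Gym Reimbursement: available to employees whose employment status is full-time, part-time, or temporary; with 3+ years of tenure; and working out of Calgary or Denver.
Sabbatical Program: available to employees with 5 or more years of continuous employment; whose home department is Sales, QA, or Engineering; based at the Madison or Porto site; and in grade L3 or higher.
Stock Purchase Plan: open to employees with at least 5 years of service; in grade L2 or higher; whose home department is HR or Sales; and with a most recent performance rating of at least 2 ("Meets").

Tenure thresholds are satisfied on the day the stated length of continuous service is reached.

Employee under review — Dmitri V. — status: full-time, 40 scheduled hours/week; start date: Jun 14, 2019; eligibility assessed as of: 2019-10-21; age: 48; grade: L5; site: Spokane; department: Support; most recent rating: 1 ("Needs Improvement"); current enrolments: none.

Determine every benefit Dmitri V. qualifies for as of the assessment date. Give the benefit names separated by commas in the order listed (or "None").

Service from Jun 14, 2019 to 2019-10-21: 129 days.
Health Insurance — status full-time ✗ (requires part-time) → not eligible.
Profit Sharing Plan — status full-time ✓; grade L5 < L6 ✗ → not eligible.
Dependent Care FSA — status full-time ✓ (not excluded); service 129 days ≥ 2 months (≈60 days) ✓; grade L5 ≥ L4 ✓ → eligible.
Vision Plan — dept Support ✗ → not eligible.
Volunteer Time Off — status full-time ✓; service 129 days ≥ 1 month (≈30 days) ✓; site Spokane ✗ (not Boise or Lyon) → not eligible.
Gym Reimbursement — status full-time ✓; service 129 days < 3 years (≈1095 days) ✗ → not eligible.
Sabbatical Program — service 129 days < 5 years (≈1825 days) ✗ → not eligible.
Stock Purchase Plan — service 129 days < 5 years (≈1825 days) ✗ → not eligible.

Dependent Care FSA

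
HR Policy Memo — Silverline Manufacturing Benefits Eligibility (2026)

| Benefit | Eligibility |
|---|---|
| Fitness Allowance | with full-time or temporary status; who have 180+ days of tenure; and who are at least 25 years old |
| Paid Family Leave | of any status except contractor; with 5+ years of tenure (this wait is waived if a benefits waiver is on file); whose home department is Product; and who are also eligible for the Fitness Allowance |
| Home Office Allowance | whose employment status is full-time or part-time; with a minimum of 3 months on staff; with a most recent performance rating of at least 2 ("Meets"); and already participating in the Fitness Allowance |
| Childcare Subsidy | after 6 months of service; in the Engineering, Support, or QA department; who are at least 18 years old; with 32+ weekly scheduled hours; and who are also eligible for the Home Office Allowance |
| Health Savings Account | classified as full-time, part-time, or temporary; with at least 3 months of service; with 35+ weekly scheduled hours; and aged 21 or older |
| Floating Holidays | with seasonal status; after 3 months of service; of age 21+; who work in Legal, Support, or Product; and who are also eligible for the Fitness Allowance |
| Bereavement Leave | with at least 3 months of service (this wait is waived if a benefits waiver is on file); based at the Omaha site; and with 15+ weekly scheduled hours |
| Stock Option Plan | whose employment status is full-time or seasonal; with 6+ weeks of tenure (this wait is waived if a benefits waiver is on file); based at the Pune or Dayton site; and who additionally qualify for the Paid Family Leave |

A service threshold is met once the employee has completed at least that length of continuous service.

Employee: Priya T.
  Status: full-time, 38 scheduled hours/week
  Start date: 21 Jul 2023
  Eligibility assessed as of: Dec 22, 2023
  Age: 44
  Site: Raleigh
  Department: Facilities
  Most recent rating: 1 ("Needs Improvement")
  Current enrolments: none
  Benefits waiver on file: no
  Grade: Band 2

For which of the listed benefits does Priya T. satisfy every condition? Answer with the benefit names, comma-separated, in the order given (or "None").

Service from 21 Jul 2023 to Dec 22, 2023: 154 days.
Fitness Allowance — status full-time ✓; service 154 days < 180 days ✗ → not eligible.
Paid Family Leave — status full-time ✓ (not excluded); no waiver, service 154 days < 5 years (≈1825 days) ✗ → not eligible.
Home Office Allowance — status full-time ✓; service 154 days ≥ 3 months (≈90 days) ✓; rating 1 < 2 ✗ → not eligible.
Childcare Subsidy — service 154 days < 6 months (≈180 days) ✗ → not eligible.
Health Savings Account — status full-time ✓; service 154 days ≥ 3 months (≈90 days) ✓; 38 hrs/wk ≥ 35 ✓; age 44 ≥ 21 ✓ → eligible.
Floating Holidays — status full-time ✗ (requires seasonal) → not eligible.
Bereavement Leave — no waiver, service 154 days ≥ 3 months (≈90 days) ✓; site Raleigh ✗ (not Omaha) → not eligible.
Stock Option Plan — status full-time ✓; no waiver, service 154 days ≥ 6 weeks (≈42 days) ✓; site Raleigh ✗ (not Pune or Dayton) → not eligible.

Health Savings Account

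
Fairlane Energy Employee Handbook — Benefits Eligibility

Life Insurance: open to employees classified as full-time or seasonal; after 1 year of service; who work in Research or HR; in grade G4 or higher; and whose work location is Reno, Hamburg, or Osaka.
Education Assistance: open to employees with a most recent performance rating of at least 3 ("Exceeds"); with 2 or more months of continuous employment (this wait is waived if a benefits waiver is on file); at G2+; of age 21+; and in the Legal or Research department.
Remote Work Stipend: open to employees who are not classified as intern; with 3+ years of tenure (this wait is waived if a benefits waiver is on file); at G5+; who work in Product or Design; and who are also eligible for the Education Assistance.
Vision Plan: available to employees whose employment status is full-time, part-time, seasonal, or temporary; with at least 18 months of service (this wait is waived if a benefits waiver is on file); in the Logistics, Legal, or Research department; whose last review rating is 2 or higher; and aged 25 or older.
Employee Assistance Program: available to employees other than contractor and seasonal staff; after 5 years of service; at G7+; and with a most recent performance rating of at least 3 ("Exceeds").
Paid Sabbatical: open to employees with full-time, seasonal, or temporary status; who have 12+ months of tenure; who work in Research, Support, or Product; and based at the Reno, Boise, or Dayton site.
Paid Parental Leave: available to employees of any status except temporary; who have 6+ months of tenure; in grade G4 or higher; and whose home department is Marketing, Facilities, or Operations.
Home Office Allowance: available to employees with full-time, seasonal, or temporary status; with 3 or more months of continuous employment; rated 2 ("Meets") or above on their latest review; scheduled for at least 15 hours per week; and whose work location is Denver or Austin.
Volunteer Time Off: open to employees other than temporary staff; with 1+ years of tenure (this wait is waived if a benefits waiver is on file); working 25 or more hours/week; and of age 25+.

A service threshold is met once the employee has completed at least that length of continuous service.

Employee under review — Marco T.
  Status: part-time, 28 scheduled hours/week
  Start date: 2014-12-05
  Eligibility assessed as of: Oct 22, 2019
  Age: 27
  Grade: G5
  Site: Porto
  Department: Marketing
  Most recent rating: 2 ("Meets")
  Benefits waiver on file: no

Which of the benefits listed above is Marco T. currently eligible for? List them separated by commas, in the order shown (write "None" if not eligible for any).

Paid Parental Leave, Volunteer Time Off

Service from 2014-12-05 to Oct 22, 2019: 1782 days.
Life Insurance — status part-time ✗ (requires full-time or seasonal) → not eligible.
Education Assistance — rating 2 < 3 ✗ → not eligible.
Remote Work Stipend — status part-time ✓ (not excluded); no waiver, service 1782 days ≥ 3 years (≈1095 days) ✓; grade G5 ≥ G5 ✓; dept Marketing ✗ → not eligible.
Vision Plan — status part-time ✓; no waiver, service 1782 days ≥ 18 months (≈540 days) ✓; dept Marketing ✗ → not eligible.
Employee Assistance Program — status part-time ✓ (not excluded); service 1782 days < 5 years (≈1825 days) ✗ → not eligible.
Paid Sabbatical — status part-time ✗ (requires full-time, seasonal, or temporary) → not eligible.
Paid Parental Leave — status part-time ✓ (not excluded); service 1782 days ≥ 6 months (≈180 days) ✓; grade G5 ≥ G4 ✓; dept Marketing ✓ → eligible.
Home Office Allowance — status part-time ✗ (requires full-time, seasonal, or temporary) → not eligible.
Volunteer Time Off — status part-time ✓ (not excluded); no waiver, service 1782 days ≥ 1 year (≈365 days) ✓; 28 hrs/wk ≥ 25 ✓; age 27 ≥ 25 ✓ → eligible.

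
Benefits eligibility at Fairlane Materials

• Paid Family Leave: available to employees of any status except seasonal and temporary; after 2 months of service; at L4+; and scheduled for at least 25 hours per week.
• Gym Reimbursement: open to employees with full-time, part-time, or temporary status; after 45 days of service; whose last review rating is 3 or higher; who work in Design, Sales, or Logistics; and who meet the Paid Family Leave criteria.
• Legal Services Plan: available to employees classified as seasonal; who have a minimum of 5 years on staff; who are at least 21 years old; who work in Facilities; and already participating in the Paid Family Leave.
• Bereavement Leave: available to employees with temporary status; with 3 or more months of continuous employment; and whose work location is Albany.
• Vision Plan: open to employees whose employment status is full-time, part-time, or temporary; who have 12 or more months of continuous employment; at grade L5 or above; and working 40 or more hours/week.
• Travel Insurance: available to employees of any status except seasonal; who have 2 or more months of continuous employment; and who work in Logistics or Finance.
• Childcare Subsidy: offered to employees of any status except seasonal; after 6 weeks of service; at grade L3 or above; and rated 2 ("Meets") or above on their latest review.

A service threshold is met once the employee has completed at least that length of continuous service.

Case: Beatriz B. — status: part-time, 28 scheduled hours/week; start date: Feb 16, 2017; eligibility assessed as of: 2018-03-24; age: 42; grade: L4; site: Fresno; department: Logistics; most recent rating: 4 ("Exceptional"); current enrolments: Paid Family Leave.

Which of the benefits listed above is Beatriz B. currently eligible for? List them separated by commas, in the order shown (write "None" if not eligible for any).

Paid Family Leave, Gym Reimbursement, Travel Insurance, Childcare Subsidy

Service from Feb 16, 2017 to 2018-03-24: 401 days.
Paid Family Leave — status part-time ✓ (not excluded); service 401 days ≥ 2 months (≈60 days) ✓; grade L4 ≥ L4 ✓; 28 hrs/wk ≥ 25 ✓ → eligible.
Gym Reimbursement — status part-time ✓; service 401 days ≥ 45 days ✓; rating 4 ≥ 3 ✓; dept Logistics ✓; eligible for Paid Family Leave ✓ → eligible.
Legal Services Plan — status part-time ✗ (requires seasonal) → not eligible.
Bereavement Leave — status part-time ✗ (requires temporary) → not eligible.
Vision Plan — status part-time ✓; service 401 days ≥ 12 months (≈360 days) ✓; grade L4 < L5 ✗ → not eligible.
Travel Insurance — status part-time ✓ (not excluded); service 401 days ≥ 2 months (≈60 days) ✓; dept Logistics ✓ → eligible.
Childcare Subsidy — status part-time ✓ (not excluded); service 401 days ≥ 6 weeks (≈42 days) ✓; grade L4 ≥ L3 ✓; rating 4 ≥ 2 ✓ → eligible.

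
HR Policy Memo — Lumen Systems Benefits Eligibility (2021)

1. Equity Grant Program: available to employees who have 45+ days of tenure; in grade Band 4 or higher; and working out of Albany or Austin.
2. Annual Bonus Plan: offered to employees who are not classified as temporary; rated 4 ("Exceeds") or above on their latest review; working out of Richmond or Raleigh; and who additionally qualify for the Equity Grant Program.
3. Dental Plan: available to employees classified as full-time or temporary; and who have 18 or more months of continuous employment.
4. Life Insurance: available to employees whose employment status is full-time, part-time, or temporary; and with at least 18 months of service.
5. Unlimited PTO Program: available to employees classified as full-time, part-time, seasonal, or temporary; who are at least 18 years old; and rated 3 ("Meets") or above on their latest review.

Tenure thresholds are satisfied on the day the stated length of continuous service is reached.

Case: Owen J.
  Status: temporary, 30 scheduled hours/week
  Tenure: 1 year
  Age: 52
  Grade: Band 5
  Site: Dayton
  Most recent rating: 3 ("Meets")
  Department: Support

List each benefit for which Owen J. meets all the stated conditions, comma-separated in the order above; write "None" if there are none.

Unlimited PTO Program

Equity Grant Program — service 1 year ≥ 45 days ✓; grade Band 5 ≥ Band 4 ✓; site Dayton ✗ (not Albany or Austin) → not eligible.
Annual Bonus Plan — status temporary ✗ (excluded) → not eligible.
Dental Plan — status temporary ✓; service 1 year < 18 months (≈540 days) ✗ → not eligible.
Life Insurance — status temporary ✓; service 1 year < 18 months (≈540 days) ✗ → not eligible.
Unlimited PTO Program — status temporary ✓; age 52 ≥ 18 ✓; rating 3 ≥ 3 ✓ → eligible.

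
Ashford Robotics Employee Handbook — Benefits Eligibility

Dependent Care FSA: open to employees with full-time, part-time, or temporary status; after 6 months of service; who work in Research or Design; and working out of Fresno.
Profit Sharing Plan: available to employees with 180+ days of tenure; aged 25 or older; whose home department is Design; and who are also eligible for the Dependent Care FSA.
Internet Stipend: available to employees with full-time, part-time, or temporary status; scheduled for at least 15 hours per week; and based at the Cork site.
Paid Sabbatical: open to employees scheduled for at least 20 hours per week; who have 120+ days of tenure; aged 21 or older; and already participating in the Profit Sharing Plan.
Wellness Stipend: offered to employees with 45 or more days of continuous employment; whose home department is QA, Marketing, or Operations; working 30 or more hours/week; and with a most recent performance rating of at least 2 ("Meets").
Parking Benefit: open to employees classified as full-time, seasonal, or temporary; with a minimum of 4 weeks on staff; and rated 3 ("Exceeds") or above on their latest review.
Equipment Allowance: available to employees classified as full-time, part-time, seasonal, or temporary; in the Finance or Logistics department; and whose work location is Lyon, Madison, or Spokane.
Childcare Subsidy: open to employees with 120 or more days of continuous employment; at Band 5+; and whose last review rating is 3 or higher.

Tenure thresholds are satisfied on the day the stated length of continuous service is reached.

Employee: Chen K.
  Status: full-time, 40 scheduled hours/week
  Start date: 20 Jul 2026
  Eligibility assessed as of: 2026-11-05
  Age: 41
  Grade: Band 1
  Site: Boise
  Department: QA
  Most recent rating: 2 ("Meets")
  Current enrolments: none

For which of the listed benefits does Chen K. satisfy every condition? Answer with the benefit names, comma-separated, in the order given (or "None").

Wellness Stipend

Service from 20 Jul 2026 to 2026-11-05: 108 days.
Dependent Care FSA — status full-time ✓; service 108 days < 6 months (≈180 days) ✗ → not eligible.
Profit Sharing Plan — service 108 days < 180 days ✗ → not eligible.
Internet Stipend — status full-time ✓; 40 hrs/wk ≥ 15 ✓; site Boise ✗ (not Cork) → not eligible.
Paid Sabbatical — 40 hrs/wk ≥ 20 ✓; service 108 days < 120 days ✗ → not eligible.
Wellness Stipend — service 108 days ≥ 45 days ✓; dept QA ✓; 40 hrs/wk ≥ 30 ✓; rating 2 ≥ 2 ✓ → eligible.
Parking Benefit — status full-time ✓; service 108 days ≥ 4 weeks (≈28 days) ✓; rating 2 < 3 ✗ → not eligible.
Equipment Allowance — status full-time ✓; dept QA ✗ → not eligible.
Childcare Subsidy — service 108 days < 120 days ✗ → not eligible.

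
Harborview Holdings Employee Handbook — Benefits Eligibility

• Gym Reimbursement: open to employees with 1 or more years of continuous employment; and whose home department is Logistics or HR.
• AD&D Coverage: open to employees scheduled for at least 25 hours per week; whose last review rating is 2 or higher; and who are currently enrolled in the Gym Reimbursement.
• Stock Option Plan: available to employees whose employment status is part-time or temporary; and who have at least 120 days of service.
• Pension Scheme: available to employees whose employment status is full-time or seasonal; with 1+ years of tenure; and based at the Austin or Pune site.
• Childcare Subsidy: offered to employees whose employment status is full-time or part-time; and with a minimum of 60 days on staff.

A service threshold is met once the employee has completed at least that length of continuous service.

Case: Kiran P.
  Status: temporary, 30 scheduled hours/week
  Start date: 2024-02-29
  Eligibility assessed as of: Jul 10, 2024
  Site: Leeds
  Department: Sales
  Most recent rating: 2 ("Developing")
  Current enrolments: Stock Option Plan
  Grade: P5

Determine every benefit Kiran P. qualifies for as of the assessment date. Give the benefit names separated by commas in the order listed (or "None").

Stock Option Plan

Service from 2024-02-29 to Jul 10, 2024: 132 days.
Gym Reimbursement — service 132 days < 1 year (≈365 days) ✗ → not eligible.
AD&D Coverage — 30 hrs/wk ≥ 25 ✓; rating 2 ≥ 2 ✓; not enrolled in Gym Reimbursement ✗ → not eligible.
Stock Option Plan — status temporary ✓; service 132 days ≥ 120 days ✓ → eligible.
Pension Scheme — status temporary ✗ (requires full-time or seasonal) → not eligible.
Childcare Subsidy — status temporary ✗ (requires full-time or part-time) → not eligible.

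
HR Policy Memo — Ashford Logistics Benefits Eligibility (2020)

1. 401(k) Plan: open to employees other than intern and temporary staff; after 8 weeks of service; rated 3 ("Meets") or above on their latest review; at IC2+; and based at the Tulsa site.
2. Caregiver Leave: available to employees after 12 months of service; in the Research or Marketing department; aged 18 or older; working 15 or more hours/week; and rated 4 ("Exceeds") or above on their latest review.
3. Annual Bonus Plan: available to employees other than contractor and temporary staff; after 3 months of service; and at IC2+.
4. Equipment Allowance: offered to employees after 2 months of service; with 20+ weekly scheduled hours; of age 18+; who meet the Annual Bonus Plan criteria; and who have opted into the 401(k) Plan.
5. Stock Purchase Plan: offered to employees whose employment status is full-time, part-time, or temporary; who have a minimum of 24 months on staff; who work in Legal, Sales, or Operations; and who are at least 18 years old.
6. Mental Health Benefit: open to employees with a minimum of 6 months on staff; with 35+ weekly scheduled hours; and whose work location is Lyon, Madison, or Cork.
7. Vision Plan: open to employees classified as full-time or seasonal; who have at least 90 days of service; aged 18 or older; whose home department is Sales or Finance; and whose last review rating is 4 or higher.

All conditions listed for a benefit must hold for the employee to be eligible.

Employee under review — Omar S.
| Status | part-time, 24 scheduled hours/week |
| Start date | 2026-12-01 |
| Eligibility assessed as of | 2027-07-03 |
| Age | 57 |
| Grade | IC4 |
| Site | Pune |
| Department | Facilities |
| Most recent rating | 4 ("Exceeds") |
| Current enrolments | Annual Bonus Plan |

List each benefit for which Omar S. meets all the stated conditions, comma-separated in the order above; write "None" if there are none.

Service from 2026-12-01 to 2027-07-03: 214 days.
401(k) Plan — status part-time ✓ (not excluded); service 214 days ≥ 8 weeks (≈56 days) ✓; rating 4 ≥ 3 ✓; grade IC4 ≥ IC2 ✓; site Pune ✗ (not Tulsa) → not eligible.
Caregiver Leave — service 214 days < 12 months (≈360 days) ✗ → not eligible.
Annual Bonus Plan — status part-time ✓ (not excluded); service 214 days ≥ 3 months (≈90 days) ✓; grade IC4 ≥ IC2 ✓ → eligible.
Equipment Allowance — service 214 days ≥ 2 months (≈60 days) ✓; 24 hrs/wk ≥ 20 ✓; age 57 ≥ 18 ✓; eligible for Annual Bonus Plan ✓; not enrolled in 401(k) Plan ✗ → not eligible.
Stock Purchase Plan — status part-time ✓; service 214 days < 24 months (≈720 days) ✗ → not eligible.
Mental Health Benefit — service 214 days ≥ 6 months (≈180 days) ✓; 24 hrs/wk < 35 ✗ → not eligible.
Vision Plan — status part-time ✗ (requires full-time or seasonal) → not eligible.

Annual Bonus Plan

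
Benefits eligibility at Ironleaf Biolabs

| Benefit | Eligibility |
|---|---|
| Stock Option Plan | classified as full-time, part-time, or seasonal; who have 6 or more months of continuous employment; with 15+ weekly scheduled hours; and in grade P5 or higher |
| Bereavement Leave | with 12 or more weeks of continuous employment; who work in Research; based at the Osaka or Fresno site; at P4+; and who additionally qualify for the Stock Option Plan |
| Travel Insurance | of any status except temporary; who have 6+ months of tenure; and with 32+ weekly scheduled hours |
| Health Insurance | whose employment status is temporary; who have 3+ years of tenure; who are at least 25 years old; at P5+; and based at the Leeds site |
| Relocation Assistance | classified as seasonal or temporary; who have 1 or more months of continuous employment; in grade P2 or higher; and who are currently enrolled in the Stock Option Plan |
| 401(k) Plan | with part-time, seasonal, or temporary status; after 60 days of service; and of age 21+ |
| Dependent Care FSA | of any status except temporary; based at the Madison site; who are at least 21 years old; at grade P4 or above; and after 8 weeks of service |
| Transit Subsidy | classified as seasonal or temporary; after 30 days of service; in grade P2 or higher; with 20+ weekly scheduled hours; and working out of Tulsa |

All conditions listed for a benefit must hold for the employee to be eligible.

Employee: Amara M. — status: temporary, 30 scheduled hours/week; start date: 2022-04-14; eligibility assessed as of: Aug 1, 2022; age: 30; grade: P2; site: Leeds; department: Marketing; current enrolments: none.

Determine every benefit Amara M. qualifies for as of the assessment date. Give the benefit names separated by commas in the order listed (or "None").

Service from 2022-04-14 to Aug 1, 2022: 109 days.
Stock Option Plan — status temporary ✗ (requires full-time, part-time, or seasonal) → not eligible.
Bereavement Leave — service 109 days ≥ 12 weeks (≈84 days) ✓; dept Marketing ✗ → not eligible.
Travel Insurance — status temporary ✗ (excluded) → not eligible.
Health Insurance — status temporary ✓; service 109 days < 3 years (≈1095 days) ✗ → not eligible.
Relocation Assistance — status temporary ✓; service 109 days ≥ 1 month (≈30 days) ✓; grade P2 ≥ P2 ✓; not enrolled in Stock Option Plan ✗ → not eligible.
401(k) Plan — status temporary ✓; service 109 days ≥ 60 days ✓; age 30 ≥ 21 ✓ → eligible.
Dependent Care FSA — status temporary ✗ (excluded) → not eligible.
Transit Subsidy — status temporary ✓; service 109 days ≥ 30 days ✓; grade P2 ≥ P2 ✓; 30 hrs/wk ≥ 20 ✓; site Leeds ✗ (not Tulsa) → not eligible.

401(k) Plan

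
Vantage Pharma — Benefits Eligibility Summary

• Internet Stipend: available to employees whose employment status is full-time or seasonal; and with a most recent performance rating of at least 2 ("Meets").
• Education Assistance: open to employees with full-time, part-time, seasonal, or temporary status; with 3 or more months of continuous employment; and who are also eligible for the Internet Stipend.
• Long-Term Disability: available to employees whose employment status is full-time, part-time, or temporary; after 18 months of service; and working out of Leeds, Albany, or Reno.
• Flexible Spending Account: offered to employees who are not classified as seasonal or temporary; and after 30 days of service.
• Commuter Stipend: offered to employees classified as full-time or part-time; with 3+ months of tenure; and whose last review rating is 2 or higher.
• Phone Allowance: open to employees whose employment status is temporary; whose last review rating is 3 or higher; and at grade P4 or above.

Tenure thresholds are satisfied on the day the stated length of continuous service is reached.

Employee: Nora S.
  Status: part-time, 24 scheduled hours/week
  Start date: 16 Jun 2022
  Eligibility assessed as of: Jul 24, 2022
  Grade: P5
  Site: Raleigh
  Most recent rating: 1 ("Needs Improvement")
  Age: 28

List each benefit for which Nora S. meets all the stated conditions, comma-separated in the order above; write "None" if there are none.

Flexible Spending Account

Service from 16 Jun 2022 to Jul 24, 2022: 38 days.
Internet Stipend — status part-time ✗ (requires full-time or seasonal) → not eligible.
Education Assistance — status part-time ✓; service 38 days < 3 months (≈90 days) ✗ → not eligible.
Long-Term Disability — status part-time ✓; service 38 days < 18 months (≈540 days) ✗ → not eligible.
Flexible Spending Account — status part-time ✓ (not excluded); service 38 days ≥ 30 days ✓ → eligible.
Commuter Stipend — status part-time ✓; service 38 days < 3 months (≈90 days) ✗ → not eligible.
Phone Allowance — status part-time ✗ (requires temporary) → not eligible.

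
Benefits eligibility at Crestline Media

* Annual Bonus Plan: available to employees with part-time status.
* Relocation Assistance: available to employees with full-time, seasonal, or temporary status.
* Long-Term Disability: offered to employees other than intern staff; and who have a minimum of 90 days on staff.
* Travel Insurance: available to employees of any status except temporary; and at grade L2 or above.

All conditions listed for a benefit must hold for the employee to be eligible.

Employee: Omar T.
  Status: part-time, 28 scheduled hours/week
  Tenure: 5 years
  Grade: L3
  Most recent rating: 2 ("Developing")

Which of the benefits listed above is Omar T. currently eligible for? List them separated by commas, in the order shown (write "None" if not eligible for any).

Annual Bonus Plan — status part-time ✓ → eligible.
Relocation Assistance — status part-time ✗ (requires full-time, seasonal, or temporary) → not eligible.
Long-Term Disability — status part-time ✓ (not excluded); service 5 years ≥ 90 days ✓ → eligible.
Travel Insurance — status part-time ✓ (not excluded); grade L3 ≥ L2 ✓ → eligible.

Annual Bonus Plan, Long-Term Disability, Travel Insurance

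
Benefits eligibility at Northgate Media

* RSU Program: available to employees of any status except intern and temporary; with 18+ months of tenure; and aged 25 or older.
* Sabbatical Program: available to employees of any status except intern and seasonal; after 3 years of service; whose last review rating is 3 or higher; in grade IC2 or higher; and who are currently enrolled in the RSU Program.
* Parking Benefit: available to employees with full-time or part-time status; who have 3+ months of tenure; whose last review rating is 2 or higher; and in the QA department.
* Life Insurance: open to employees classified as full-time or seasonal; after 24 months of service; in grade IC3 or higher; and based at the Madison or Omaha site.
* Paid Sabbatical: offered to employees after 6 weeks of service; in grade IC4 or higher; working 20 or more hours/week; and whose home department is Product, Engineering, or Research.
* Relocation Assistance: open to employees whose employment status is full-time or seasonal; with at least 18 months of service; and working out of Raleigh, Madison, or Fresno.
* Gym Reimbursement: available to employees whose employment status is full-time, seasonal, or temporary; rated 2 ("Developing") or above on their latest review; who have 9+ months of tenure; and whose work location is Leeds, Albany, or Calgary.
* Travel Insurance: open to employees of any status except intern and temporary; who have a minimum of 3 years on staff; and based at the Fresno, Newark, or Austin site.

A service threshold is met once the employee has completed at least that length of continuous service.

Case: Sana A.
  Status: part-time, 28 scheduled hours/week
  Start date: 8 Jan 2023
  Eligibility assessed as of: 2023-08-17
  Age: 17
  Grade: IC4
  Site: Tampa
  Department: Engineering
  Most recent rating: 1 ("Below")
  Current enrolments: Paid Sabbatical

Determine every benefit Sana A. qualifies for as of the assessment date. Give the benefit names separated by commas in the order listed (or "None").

Service from 8 Jan 2023 to 2023-08-17: 221 days.
RSU Program — status part-time ✓ (not excluded); service 221 days < 18 months (≈540 days) ✗ → not eligible.
Sabbatical Program — status part-time ✓ (not excluded); service 221 days < 3 years (≈1095 days) ✗ → not eligible.
Parking Benefit — status part-time ✓; service 221 days ≥ 3 months (≈90 days) ✓; rating 1 < 2 ✗ → not eligible.
Life Insurance — status part-time ✗ (requires full-time or seasonal) → not eligible.
Paid Sabbatical — service 221 days ≥ 6 weeks (≈42 days) ✓; grade IC4 ≥ IC4 ✓; 28 hrs/wk ≥ 20 ✓; dept Engineering ✓ → eligible.
Relocation Assistance — status part-time ✗ (requires full-time or seasonal) → not eligible.
Gym Reimbursement — status part-time ✗ (requires full-time, seasonal, or temporary) → not eligible.
Travel Insurance — status part-time ✓ (not excluded); service 221 days < 3 years (≈1095 days) ✗ → not eligible.

Paid Sabbatical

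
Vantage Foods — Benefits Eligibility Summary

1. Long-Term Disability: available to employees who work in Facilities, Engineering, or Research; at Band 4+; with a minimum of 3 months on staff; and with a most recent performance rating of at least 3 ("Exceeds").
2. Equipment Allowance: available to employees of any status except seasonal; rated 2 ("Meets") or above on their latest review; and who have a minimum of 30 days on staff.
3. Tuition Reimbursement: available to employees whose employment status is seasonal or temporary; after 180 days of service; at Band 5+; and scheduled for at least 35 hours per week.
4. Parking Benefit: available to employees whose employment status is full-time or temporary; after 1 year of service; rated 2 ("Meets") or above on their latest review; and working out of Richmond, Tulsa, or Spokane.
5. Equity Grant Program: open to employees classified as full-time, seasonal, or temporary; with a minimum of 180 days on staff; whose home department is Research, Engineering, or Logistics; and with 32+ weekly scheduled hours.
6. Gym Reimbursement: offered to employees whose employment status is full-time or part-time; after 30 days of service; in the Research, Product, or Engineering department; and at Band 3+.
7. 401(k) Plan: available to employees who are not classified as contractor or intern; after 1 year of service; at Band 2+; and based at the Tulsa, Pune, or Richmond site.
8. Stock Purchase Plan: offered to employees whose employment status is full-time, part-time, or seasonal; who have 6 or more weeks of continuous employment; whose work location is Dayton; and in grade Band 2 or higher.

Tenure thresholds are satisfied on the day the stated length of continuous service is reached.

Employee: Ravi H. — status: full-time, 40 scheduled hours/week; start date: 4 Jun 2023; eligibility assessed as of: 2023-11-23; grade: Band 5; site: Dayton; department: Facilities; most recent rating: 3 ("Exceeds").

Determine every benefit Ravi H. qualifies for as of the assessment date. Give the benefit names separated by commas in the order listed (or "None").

Long-Term Disability, Equipment Allowance, Stock Purchase Plan

Service from 4 Jun 2023 to 2023-11-23: 172 days.
Long-Term Disability — dept Facilities ✓; grade Band 5 ≥ Band 4 ✓; service 172 days ≥ 3 months (≈90 days) ✓; rating 3 ≥ 3 ✓ → eligible.
Equipment Allowance — status full-time ✓ (not excluded); rating 3 ≥ 2 ✓; service 172 days ≥ 30 days ✓ → eligible.
Tuition Reimbursement — status full-time ✗ (requires seasonal or temporary) → not eligible.
Parking Benefit — status full-time ✓; service 172 days < 1 year (≈365 days) ✗ → not eligible.
Equity Grant Program — status full-time ✓; service 172 days < 180 days ✗ → not eligible.
Gym Reimbursement — status full-time ✓; service 172 days ≥ 30 days ✓; dept Facilities ✗ → not eligible.
401(k) Plan — status full-time ✓ (not excluded); service 172 days < 1 year (≈365 days) ✗ → not eligible.
Stock Purchase Plan — status full-time ✓; service 172 days ≥ 6 weeks (≈42 days) ✓; site Dayton ✓; grade Band 5 ≥ Band 2 ✓ → eligible.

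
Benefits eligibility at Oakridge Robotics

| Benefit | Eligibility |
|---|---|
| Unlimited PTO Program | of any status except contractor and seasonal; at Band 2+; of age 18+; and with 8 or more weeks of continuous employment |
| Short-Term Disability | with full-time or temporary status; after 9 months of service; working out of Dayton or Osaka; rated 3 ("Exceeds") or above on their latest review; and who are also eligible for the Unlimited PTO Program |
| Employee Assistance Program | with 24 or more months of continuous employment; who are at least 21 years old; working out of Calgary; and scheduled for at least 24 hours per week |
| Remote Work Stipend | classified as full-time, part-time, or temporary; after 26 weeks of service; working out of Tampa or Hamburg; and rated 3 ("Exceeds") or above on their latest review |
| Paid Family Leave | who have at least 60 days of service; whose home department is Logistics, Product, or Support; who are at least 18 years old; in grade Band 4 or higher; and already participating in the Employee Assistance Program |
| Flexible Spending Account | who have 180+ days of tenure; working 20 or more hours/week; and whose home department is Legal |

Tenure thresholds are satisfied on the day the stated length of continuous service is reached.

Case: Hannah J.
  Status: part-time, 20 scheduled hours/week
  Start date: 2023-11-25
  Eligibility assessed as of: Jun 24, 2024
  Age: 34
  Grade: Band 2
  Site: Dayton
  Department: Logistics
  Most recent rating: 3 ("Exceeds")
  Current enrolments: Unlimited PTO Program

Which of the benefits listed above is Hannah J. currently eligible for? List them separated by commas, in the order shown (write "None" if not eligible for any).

Service from 2023-11-25 to Jun 24, 2024: 212 days.
Unlimited PTO Program — status part-time ✓ (not excluded); grade Band 2 ≥ Band 2 ✓; age 34 ≥ 18 ✓; service 212 days ≥ 8 weeks (≈56 days) ✓ → eligible.
Short-Term Disability — status part-time ✗ (requires full-time or temporary) → not eligible.
Employee Assistance Program — service 212 days < 24 months (≈720 days) ✗ → not eligible.
Remote Work Stipend — status part-time ✓; service 212 days ≥ 26 weeks (≈182 days) ✓; site Dayton ✗ (not Tampa or Hamburg) → not eligible.
Paid Family Leave — service 212 days ≥ 60 days ✓; dept Logistics ✓; age 34 ≥ 18 ✓; grade Band 2 < Band 4 ✗ → not eligible.
Flexible Spending Account — service 212 days ≥ 180 days ✓; 20 hrs/wk ≥ 20 ✓; dept Logistics ✗ → not eligible.

Unlimited PTO Program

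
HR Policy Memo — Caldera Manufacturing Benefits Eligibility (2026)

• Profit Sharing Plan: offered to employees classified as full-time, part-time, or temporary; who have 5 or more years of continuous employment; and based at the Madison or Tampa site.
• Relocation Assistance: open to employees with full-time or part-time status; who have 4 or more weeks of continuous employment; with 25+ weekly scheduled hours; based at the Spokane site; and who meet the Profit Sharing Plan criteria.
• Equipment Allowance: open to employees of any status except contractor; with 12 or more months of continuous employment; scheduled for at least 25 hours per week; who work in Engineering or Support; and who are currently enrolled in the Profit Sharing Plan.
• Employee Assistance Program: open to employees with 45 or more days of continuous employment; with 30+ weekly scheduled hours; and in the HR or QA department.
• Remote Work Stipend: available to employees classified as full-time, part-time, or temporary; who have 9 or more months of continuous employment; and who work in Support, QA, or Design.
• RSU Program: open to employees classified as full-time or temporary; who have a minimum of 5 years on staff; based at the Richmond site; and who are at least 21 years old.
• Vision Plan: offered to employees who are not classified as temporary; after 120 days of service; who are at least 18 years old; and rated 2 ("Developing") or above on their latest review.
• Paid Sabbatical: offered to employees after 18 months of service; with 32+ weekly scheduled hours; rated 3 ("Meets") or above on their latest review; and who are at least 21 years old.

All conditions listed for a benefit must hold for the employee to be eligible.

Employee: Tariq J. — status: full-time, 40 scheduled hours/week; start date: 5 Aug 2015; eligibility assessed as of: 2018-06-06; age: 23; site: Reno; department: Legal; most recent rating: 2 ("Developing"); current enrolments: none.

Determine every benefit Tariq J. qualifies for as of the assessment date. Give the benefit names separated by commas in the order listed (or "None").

Vision Plan

Service from 5 Aug 2015 to 2018-06-06: 1036 days.
Profit Sharing Plan — status full-time ✓; service 1036 days < 5 years (≈1825 days) ✗ → not eligible.
Relocation Assistance — status full-time ✓; service 1036 days ≥ 4 weeks (≈28 days) ✓; 40 hrs/wk ≥ 25 ✓; site Reno ✗ (not Spokane) → not eligible.
Equipment Allowance — status full-time ✓ (not excluded); service 1036 days ≥ 12 months (≈360 days) ✓; 40 hrs/wk ≥ 25 ✓; dept Legal ✗ → not eligible.
Employee Assistance Program — service 1036 days ≥ 45 days ✓; 40 hrs/wk ≥ 30 ✓; dept Legal ✗ → not eligible.
Remote Work Stipend — status full-time ✓; service 1036 days ≥ 9 months (≈270 days) ✓; dept Legal ✗ → not eligible.
RSU Program — status full-time ✓; service 1036 days < 5 years (≈1825 days) ✗ → not eligible.
Vision Plan — status full-time ✓ (not excluded); service 1036 days ≥ 120 days ✓; age 23 ≥ 18 ✓; rating 2 ≥ 2 ✓ → eligible.
Paid Sabbatical — service 1036 days ≥ 18 months (≈540 days) ✓; 40 hrs/wk ≥ 32 ✓; rating 2 < 3 ✗ → not eligible.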